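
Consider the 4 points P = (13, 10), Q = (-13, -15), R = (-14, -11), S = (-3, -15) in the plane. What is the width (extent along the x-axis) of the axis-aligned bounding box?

max x = 13, min x = -14, so width = 27.

27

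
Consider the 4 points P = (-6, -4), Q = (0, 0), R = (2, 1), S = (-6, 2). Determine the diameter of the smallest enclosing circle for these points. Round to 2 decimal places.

The minimum enclosing circle of a finite set is fixed by two of the points (as a diameter) or three (as a circumcircle).
The minimum enclosing circle is determined by three boundary points: P, R, S.
Their circumcentre is (-2.3125, -1) with r² = 22.59765625.
The farthest remaining point Q is at distance² 6.34765625 ≤ 22.59765625.
Diameter = 2r = 2√(22.59765625) ≈ 9.51.

9.51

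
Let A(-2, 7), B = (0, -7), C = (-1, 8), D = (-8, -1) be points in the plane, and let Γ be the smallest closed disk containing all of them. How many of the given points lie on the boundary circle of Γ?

A smallest enclosing disk is always determined by at most three of the input points on its boundary.
The minimum enclosing circle is determined by three boundary points: B, C, D.
Their circumcentre is (-12/19, 28/57) with r² = 183625/3249.
The farthest remaining point A is at distance² 143725/3249 ≤ 183625/3249.
The points at distance exactly r from the centre are B, C, D — 3 points.

3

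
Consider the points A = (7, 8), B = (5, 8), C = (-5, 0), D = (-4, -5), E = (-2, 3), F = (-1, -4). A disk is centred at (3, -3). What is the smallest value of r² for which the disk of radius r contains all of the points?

137

The required radius is the distance from (3, -3) to the farthest point.
Squared distances: 137, 125, 73, 53, 61, 17.
Maximum is 137, attained at A.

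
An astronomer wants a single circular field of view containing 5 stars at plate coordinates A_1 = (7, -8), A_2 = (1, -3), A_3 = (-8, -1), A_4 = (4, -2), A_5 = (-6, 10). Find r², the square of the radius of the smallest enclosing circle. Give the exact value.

123.25

The minimum enclosing circle of a finite set is fixed by two of the points (as a diameter) or three (as a circumcircle).
The farthest pair is A_1–A_5 with squared distance 493. The circle on this segment as diameter has centre (0.5, 1) and r² = 493/4 = 123.25.
Check A_2: distance² to centre = 16.25 ≤ 123.25, so it lies inside.
All remaining points lie in this disk, and no smaller disk contains both endpoints, so this is the minimum enclosing circle.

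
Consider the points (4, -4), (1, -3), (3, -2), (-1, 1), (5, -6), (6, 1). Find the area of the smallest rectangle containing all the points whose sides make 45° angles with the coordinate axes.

In coordinates u = x + y, v = x − y the rectangle is axis-aligned; the map (x,y)→(u,v) scales areas by 2.
u-values: 0, -2, 1, 0, -1, 7; range = 7 − (-2) = 9.
v-values: 8, 4, 5, -2, 11, 5; range = 11 − (-2) = 13.
Area = (9 × 13) / 2 = 58.5.

58.5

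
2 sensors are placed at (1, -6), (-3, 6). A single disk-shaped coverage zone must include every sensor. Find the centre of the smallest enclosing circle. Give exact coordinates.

The smallest circle enclosing two points has them as diameter endpoints.
Centre = midpoint = (-1, 0); r² = |(1, -6)−(-3, 6)|²/4 = 160/4 = 40.
Centre = (-1, 0).

(-1, 0)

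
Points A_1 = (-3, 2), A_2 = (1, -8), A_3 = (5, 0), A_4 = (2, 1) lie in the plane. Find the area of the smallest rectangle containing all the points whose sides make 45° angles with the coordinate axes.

84

In coordinates u = x + y, v = x − y the rectangle is axis-aligned; the map (x,y)→(u,v) scales areas by 2.
u-values: -1, -7, 5, 3; range = 5 − (-7) = 12.
v-values: -5, 9, 5, 1; range = 9 − (-5) = 14.
Area = (12 × 14) / 2 = 84.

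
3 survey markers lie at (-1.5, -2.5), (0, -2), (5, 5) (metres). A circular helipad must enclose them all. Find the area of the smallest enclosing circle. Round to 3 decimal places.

77.362

Call the three points A, B, C in the order given.
Side lengths²: AB² = 2.5, AC² = 98.5, BC² = 74.
Since AC² = 98.5 ≥ 74 + 2.5 = 76.5, the angle opposite AC is not acute, so the smallest enclosing circle has AC as diameter.
Centre = midpoint of AC = (1.75, 1.25), r² = 98.5/4 = 24.625.
Area = π·r² = π·24.625 ≈ 77.362.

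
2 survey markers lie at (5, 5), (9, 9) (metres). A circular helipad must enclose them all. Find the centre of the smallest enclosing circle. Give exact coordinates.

(7, 7)

The smallest circle enclosing two points has them as diameter endpoints.
Centre = midpoint = (7, 7); r² = |(5, 5)−(9, 9)|²/4 = 32/4 = 8.
Centre = (7, 7).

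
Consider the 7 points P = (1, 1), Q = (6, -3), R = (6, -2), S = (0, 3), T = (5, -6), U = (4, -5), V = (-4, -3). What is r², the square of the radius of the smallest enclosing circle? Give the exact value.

3445/121

A smallest enclosing disk is always determined by at most three of the input points on its boundary.
The minimum enclosing circle is determined by three boundary points: S, T, V.
Their circumcentre is (14/11, -24/11) with r² = 3445/121.
The farthest remaining point Q is at distance² 2785/121 ≤ 3445/121.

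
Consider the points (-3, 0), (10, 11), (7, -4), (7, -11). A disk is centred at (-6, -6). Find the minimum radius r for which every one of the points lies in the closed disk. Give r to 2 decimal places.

23.35

The required radius is the distance from (-6, -6) to the farthest point.
Squared distances: 45, 545, 173, 194.
Maximum is 545, attained at (10, 11).
r = √545 ≈ 23.35.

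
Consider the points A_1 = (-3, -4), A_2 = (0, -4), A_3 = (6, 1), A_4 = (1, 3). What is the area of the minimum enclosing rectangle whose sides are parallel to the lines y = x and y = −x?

49

In coordinates u = x + y, v = x − y the rectangle is axis-aligned; the map (x,y)→(u,v) scales areas by 2.
u-values: -7, -4, 7, 4; range = 7 − (-7) = 14.
v-values: 1, 4, 5, -2; range = 5 − (-2) = 7.
Area = (14 × 7) / 2 = 49.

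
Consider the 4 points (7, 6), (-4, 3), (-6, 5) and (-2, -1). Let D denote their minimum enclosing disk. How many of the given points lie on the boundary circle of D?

3

The minimum enclosing circle of a finite set is fixed by two of the points (as a diameter) or three (as a circumcircle).
The minimum enclosing circle is determined by three boundary points: (7, 6), (-6, 5), (-2, -1).
Their circumcentre is (22/41, 206/41) with r² = 71825/1681.
The farthest remaining point (-4, 3) is at distance² 41485/1681 ≤ 71825/1681.
The points at distance exactly r from the centre are (7, 6), (-6, 5), (-2, -1) — 3 points.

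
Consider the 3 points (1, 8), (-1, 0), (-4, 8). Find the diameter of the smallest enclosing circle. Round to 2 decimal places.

Call the three points A, B, C in the order given.
Side lengths²: AB² = 68, AC² = 25, BC² = 73.
Since BC² = 73 < 68 + 25 = 93, the triangle is acute, so the smallest enclosing circle is the circumcircle.
Circumcentre = (-1.5, 4.375), r² = 19.390625.
Diameter = 2r = 2√(19.390625) ≈ 8.81.

8.81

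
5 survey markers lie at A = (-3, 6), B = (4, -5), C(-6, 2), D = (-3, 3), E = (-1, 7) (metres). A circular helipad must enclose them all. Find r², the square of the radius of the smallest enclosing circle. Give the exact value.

A smallest enclosing disk is always determined by at most three of the input points on its boundary.
The minimum enclosing circle is determined by three boundary points: B, C, E.
Their circumcentre is (15/34, 19/34) with r² = 25181/578.
The farthest remaining point A is at distance² 23957/578 ≤ 25181/578.

25181/578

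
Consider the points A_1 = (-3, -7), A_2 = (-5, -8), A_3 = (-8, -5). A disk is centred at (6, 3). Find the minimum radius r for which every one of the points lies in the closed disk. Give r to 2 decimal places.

16.12

The required radius is the distance from (6, 3) to the farthest point.
Squared distances: 181, 242, 260.
Maximum is 260, attained at A_3.
r = √260 ≈ 16.12.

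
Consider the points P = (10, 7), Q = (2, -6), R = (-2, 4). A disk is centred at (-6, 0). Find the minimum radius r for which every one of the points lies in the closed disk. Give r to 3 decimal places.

The required radius is the distance from (-6, 0) to the farthest point.
Squared distances: 305, 100, 32.
Maximum is 305, attained at P.
r = √305 ≈ 17.464.

17.464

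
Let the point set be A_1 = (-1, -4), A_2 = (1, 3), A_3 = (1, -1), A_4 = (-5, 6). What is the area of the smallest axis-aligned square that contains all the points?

100

The bounding box has width 6 and height 10.
An axis-aligned square enclosing the set must have side ≥ max(width, height).
So the minimum side is max(6, 10) = 10.
Area = 10² = 100.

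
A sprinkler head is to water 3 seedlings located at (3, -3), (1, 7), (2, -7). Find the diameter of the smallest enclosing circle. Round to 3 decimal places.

Call the three points A, B, C in the order given.
Side lengths²: AB² = 104, AC² = 17, BC² = 197.
Since BC² = 197 ≥ 104 + 17 = 121, the angle opposite BC is not acute, so the smallest enclosing circle has BC as diameter.
Centre = midpoint of BC = (1.5, 0), r² = 197/4 = 49.25.
Diameter = 2r = 2√(49.25) ≈ 14.036.

14.036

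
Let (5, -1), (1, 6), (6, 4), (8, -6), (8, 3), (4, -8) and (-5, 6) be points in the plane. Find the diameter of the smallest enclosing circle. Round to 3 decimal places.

17.692

The farthest pair is (8, -6)–(-5, 6) with squared distance 313. The circle on this segment as diameter has centre (1.5, 0) and r² = 313/4 = 78.25.
Check (5, -1): distance² to centre = 13.25 ≤ 78.25, so it lies inside.
All remaining points lie in this disk, and no smaller disk contains both endpoints, so this is the minimum enclosing circle.
Diameter = 2r = 2√(78.25) ≈ 17.692.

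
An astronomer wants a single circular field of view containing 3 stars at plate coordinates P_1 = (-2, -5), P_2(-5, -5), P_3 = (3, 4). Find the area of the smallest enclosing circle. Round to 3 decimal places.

113.883

Side lengths²: P_1P_2² = 9, P_1P_3² = 106, P_2P_3² = 145.
Since P_2P_3² = 145 ≥ 106 + 9 = 115, the angle opposite P_2P_3 is not acute, so the smallest enclosing circle has P_2P_3 as diameter.
Centre = midpoint of P_2P_3 = (-1, -0.5), r² = 145/4 = 36.25.
Area = π·r² = π·36.25 ≈ 113.883.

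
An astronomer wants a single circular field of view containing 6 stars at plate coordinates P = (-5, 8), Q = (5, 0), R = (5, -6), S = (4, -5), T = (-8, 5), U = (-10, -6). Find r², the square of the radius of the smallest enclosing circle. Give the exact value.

8177/98

A smallest enclosing disk is always determined by at most three of the input points on its boundary.
The minimum enclosing circle is determined by three boundary points: P, R, U.
Their circumcentre is (-2.5, -11/14) with r² = 8177/98.
The farthest remaining point T is at distance² 6245/98 ≤ 8177/98.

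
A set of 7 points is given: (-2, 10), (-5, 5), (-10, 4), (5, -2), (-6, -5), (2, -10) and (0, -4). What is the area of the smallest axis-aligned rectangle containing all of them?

300

x ranges over [-10, 5], width 15.
y ranges over [-10, 10], height 20.
Area = 15 × 20 = 300.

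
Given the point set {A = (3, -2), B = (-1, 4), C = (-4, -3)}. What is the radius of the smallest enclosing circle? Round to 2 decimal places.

Side lengths²: AB² = 52, AC² = 50, BC² = 58.
Since BC² = 58 < 52 + 50 = 102, the triangle is acute, so the smallest enclosing circle is the circumcircle.
Circumcentre = (-19/23, -5/23), r² = 9425/529.
r = √(9425/529) ≈ 4.22.

4.22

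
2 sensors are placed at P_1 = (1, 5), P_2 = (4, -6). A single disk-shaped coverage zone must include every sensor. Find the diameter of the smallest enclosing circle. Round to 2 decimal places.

11.40

The smallest circle enclosing two points has them as diameter endpoints.
Centre = midpoint = (2.5, -0.5); r² = |P_1P_2|²/4 = 130/4 = 32.5.
Diameter = 2r = 2√(32.5) ≈ 11.40.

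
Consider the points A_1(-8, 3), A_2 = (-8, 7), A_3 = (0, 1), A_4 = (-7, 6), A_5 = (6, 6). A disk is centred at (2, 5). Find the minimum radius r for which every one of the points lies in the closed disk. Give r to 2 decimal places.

The required radius is the distance from (2, 5) to the farthest point.
Squared distances: 104, 104, 20, 82, 17.
Maximum is 104, attained at A_1.
r = √104 ≈ 10.20.

10.20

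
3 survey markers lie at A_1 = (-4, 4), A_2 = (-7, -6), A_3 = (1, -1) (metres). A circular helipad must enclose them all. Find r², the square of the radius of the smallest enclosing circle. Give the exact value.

9701/338

Side lengths²: A_1A_2² = 109, A_1A_3² = 50, A_2A_3² = 89.
Since A_1A_2² = 109 < 89 + 50 = 139, the triangle is acute, so the smallest enclosing circle is the circumcircle.
Circumcentre = (-113/26, -35/26), r² = 9701/338.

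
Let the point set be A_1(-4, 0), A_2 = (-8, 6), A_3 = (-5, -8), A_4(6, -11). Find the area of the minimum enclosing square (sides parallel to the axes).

The bounding box has width 14 and height 17.
An axis-aligned square enclosing the set must have side ≥ max(width, height).
So the minimum side is max(14, 17) = 17.
Area = 17² = 289.

289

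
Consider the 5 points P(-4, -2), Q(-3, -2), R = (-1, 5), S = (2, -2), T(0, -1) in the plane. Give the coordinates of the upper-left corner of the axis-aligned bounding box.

x-range [-4, 2], y-range [-2, 5].
The upper-left corner is (-4, 5).

(-4, 5)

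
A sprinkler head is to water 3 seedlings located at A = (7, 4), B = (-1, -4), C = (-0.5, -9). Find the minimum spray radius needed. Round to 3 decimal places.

7.504

Side lengths²: AB² = 128, AC² = 225.25, BC² = 25.25.
Since AC² = 225.25 ≥ 128 + 25.25 = 153.25, the angle opposite AC is not acute, so the smallest enclosing circle has AC as diameter.
Centre = midpoint of AC = (3.25, -2.5), r² = 225.25/4 = 56.3125.
r = √(56.3125) ≈ 7.504.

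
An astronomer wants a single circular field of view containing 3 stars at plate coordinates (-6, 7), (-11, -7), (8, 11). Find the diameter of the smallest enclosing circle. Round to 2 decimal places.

26.17

Call the three points A, B, C in the order given.
Side lengths²: AB² = 221, AC² = 212, BC² = 685.
Since BC² = 685 ≥ 221 + 212 = 433, the angle opposite BC is not acute, so the smallest enclosing circle has BC as diameter.
Centre = midpoint of BC = (-1.5, 2), r² = 685/4 = 171.25.
Diameter = 2r = 2√(171.25) ≈ 26.17.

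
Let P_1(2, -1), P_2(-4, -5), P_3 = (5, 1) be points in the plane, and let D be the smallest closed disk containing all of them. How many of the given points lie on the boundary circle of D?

2

Side lengths²: P_1P_2² = 52, P_1P_3² = 13, P_2P_3² = 117.
Since P_2P_3² = 117 ≥ 52 + 13 = 65, the angle opposite P_2P_3 is not acute, so the smallest enclosing circle has P_2P_3 as diameter.
Centre = midpoint of P_2P_3 = (0.5, -2), r² = 117/4 = 29.25.
The points at distance exactly r from the centre are P_2, P_3 — 2 points.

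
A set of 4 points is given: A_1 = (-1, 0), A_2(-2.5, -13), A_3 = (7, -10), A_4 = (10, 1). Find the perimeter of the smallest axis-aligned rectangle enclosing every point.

Width = max x − min x = 10 − (-2.5) = 12.5.
Height = max y − min y = 1 − (-13) = 14.
Perimeter = 2(12.5 + 14) = 53.

53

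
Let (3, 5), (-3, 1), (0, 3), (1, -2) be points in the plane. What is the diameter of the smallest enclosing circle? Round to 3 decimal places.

7.720

The minimum enclosing circle is determined by three boundary points: (3, 5), (-3, 1), (1, -2).
Their circumcentre is (13/17, 63/34) with r² = 17225/1156.
The farthest remaining point (0, 3) is at distance² 2197/1156 ≤ 17225/1156.
Diameter = 2r = 2√(17225/1156) ≈ 7.720.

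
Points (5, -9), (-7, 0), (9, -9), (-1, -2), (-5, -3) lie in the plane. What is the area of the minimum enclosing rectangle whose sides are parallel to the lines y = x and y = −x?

100

In coordinates u = x + y, v = x − y the rectangle is axis-aligned; the map (x,y)→(u,v) scales areas by 2.
u-values: -4, -7, 0, -3, -8; range = 0 − (-8) = 8.
v-values: 14, -7, 18, 1, -2; range = 18 − (-7) = 25.
Area = (8 × 25) / 2 = 100.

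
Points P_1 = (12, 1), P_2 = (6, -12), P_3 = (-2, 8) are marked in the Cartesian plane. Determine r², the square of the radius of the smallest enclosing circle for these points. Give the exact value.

Side lengths²: P_1P_2² = 205, P_1P_3² = 245, P_2P_3² = 464.
Since P_2P_3² = 464 ≥ 245 + 205 = 450, the angle opposite P_2P_3 is not acute, so the smallest enclosing circle has P_2P_3 as diameter.
Centre = midpoint of P_2P_3 = (2, -2), r² = 464/4 = 116.

116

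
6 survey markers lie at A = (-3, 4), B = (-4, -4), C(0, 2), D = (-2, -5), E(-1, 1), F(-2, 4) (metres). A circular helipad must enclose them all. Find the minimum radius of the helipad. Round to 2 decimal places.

By Welzl's lemma the MEC is supported by two points (diametrically opposite) or three points (on a circumcircle).
The farthest pair is A–D with squared distance 82. The circle on this segment as diameter has centre (-2.5, -0.5) and r² = 82/4 = 20.5.
Check B: distance² to centre = 14.5 ≤ 20.5, so it lies inside.
All remaining points lie in this disk, and no smaller disk contains both endpoints, so this is the minimum enclosing circle.
r = √(20.5) ≈ 4.53.

4.53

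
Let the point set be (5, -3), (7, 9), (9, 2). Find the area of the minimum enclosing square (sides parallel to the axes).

144

The bounding box has width 4 and height 12.
An axis-aligned square enclosing the set must have side ≥ max(width, height).
So the minimum side is max(4, 12) = 12.
Area = 12² = 144.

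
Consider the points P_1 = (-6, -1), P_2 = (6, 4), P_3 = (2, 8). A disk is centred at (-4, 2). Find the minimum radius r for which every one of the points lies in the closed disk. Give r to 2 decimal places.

10.20

The required radius is the distance from (-4, 2) to the farthest point.
Squared distances: 13, 104, 72.
Maximum is 104, attained at P_2.
r = √104 ≈ 10.20.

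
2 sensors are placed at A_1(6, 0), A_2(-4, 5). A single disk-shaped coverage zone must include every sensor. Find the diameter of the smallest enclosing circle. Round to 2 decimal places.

The smallest circle enclosing two points has them as diameter endpoints.
Centre = midpoint = (1, 2.5); r² = |A_1A_2|²/4 = 125/4 = 31.25.
Diameter = 2r = 2√(31.25) ≈ 11.18.

11.18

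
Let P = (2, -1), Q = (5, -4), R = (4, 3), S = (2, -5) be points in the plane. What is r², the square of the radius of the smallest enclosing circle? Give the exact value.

The minimum enclosing circle of a finite set is fixed by two of the points (as a diameter) or three (as a circumcircle).
The farthest pair is R–S with squared distance 68. The circle on this segment as diameter has centre (3, -1) and r² = 68/4 = 17.
Check P: distance² to centre = 1 ≤ 17, so it lies inside.
All remaining points lie in this disk, and no smaller disk contains both endpoints, so this is the minimum enclosing circle.

17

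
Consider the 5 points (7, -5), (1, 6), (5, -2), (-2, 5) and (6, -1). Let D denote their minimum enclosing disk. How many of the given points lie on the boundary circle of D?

By Welzl's lemma the MEC is supported by two points (diametrically opposite) or three points (on a circumcircle).
The farthest pair is (7, -5)–(-2, 5) with squared distance 181. The circle on this segment as diameter has centre (2.5, 0) and r² = 181/4 = 45.25.
Check (1, 6): distance² to centre = 38.25 ≤ 45.25, so it lies inside.
All remaining points lie in this disk, and no smaller disk contains both endpoints, so this is the minimum enclosing circle.
The points at distance exactly r from the centre are (7, -5), (-2, 5) — 2 points.

2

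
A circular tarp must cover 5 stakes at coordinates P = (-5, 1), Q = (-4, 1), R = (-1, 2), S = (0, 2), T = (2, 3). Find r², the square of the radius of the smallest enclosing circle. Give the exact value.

The minimum enclosing circle of a finite set is fixed by two of the points (as a diameter) or three (as a circumcircle).
The farthest pair is P–T with squared distance 53. The circle on this segment as diameter has centre (-1.5, 2) and r² = 53/4 = 13.25.
Check Q: distance² to centre = 7.25 ≤ 13.25, so it lies inside.
All remaining points lie in this disk, and no smaller disk contains both endpoints, so this is the minimum enclosing circle.

13.25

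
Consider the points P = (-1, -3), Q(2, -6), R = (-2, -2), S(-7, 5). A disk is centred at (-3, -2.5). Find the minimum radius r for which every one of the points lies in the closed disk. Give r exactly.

8.5

The required radius is the distance from (-3, -2.5) to the farthest point.
Squared distances: 4.25, 37.25, 1.25, 72.25.
Maximum is 72.25, attained at S.
r = √(72.25) = 8.5.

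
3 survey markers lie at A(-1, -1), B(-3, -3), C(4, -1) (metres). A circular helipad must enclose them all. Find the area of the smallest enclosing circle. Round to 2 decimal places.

Side lengths²: AB² = 8, AC² = 25, BC² = 53.
Since BC² = 53 ≥ 25 + 8 = 33, the angle opposite BC is not acute, so the smallest enclosing circle has BC as diameter.
Centre = midpoint of BC = (0.5, -2), r² = 53/4 = 13.25.
Area = π·r² = π·13.25 ≈ 41.63.

41.63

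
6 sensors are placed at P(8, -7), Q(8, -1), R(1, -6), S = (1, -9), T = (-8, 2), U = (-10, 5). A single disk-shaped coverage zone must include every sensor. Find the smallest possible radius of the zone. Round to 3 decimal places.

10.817

The minimum enclosing circle of a finite set is fixed by two of the points (as a diameter) or three (as a circumcircle).
The farthest pair is P–U with squared distance 468. The circle on this segment as diameter has centre (-1, -1) and r² = 468/4 = 117.
Check Q: distance² to centre = 81 ≤ 117, so it lies inside.
All remaining points lie in this disk, and no smaller disk contains both endpoints, so this is the minimum enclosing circle.
r = √117 ≈ 10.817.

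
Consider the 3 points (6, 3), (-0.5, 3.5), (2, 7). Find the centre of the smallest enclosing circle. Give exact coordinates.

Call the three points A, B, C in the order given.
Side lengths²: AB² = 42.5, AC² = 32, BC² = 18.5.
Since AB² = 42.5 < 32 + 18.5 = 50.5, the triangle is acute, so the smallest enclosing circle is the circumcircle.
Circumcentre = (67/24, 91/24), r² = 3145/288.
Centre = (67/24, 91/24).

(67/24, 91/24)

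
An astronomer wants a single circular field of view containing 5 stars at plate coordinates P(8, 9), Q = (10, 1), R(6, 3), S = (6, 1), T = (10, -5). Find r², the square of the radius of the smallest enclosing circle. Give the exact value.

50

By Welzl's lemma the MEC is supported by two points (diametrically opposite) or three points (on a circumcircle).
The farthest pair is P–T with squared distance 200. The circle on this segment as diameter has centre (9, 2) and r² = 200/4 = 50.
Check Q: distance² to centre = 2 ≤ 50, so it lies inside.
All remaining points lie in this disk, and no smaller disk contains both endpoints, so this is the minimum enclosing circle.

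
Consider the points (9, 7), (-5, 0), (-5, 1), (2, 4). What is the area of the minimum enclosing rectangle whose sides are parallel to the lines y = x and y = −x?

In coordinates u = x + y, v = x − y the rectangle is axis-aligned; the map (x,y)→(u,v) scales areas by 2.
u-values: 16, -5, -4, 6; range = 16 − (-5) = 21.
v-values: 2, -5, -6, -2; range = 2 − (-6) = 8.
Area = (21 × 8) / 2 = 84.

84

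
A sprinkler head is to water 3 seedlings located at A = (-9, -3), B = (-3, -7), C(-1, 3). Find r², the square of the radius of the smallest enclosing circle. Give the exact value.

8450/289

Side lengths²: AB² = 52, AC² = 100, BC² = 104.
Since BC² = 104 < 100 + 52 = 152, the triangle is acute, so the smallest enclosing circle is the circumcircle.
Circumcentre = (-64/17, -28/17), r² = 8450/289.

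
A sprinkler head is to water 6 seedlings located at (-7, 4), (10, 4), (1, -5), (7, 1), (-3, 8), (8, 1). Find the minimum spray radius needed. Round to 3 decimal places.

The minimum enclosing circle is determined by three boundary points: (-7, 4), (10, 4), (1, -5).
Their circumcentre is (1.5, 3.5) with r² = 72.5.
The farthest remaining point (8, 1) is at distance² 48.5 ≤ 72.5.
r = √(72.5) ≈ 8.515.

8.515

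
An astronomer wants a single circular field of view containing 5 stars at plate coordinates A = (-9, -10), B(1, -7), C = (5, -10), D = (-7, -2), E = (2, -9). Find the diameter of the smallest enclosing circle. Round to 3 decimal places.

14.866

By Welzl's lemma the MEC is supported by two points (diametrically opposite) or three points (on a circumcircle).
The minimum enclosing circle is determined by three boundary points: A, C, D.
Their circumcentre is (-2, -7.5) with r² = 55.25.
The farthest remaining point E is at distance² 18.25 ≤ 55.25.
Diameter = 2r = 2√(55.25) ≈ 14.866.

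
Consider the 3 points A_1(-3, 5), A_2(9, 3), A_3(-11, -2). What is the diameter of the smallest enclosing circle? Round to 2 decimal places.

20.62

Side lengths²: A_1A_2² = 148, A_1A_3² = 113, A_2A_3² = 425.
Since A_2A_3² = 425 ≥ 148 + 113 = 261, the angle opposite A_2A_3 is not acute, so the smallest enclosing circle has A_2A_3 as diameter.
Centre = midpoint of A_2A_3 = (-1, 0.5), r² = 425/4 = 106.25.
Diameter = 2r = 2√(106.25) ≈ 20.62.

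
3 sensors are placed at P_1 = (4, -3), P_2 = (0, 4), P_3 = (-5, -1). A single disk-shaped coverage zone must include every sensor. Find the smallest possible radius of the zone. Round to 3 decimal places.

Side lengths²: P_1P_2² = 65, P_1P_3² = 85, P_2P_3² = 50.
Since P_1P_3² = 85 < 65 + 50 = 115, the triangle is acute, so the smallest enclosing circle is the circumcircle.
Circumcentre = (-5/22, -17/22), r² = 5525/242.
r = √(5525/242) ≈ 4.778.

4.778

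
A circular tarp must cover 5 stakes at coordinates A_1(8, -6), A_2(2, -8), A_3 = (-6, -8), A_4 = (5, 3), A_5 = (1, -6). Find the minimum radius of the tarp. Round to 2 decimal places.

7.91

The minimum enclosing circle is determined by three boundary points: A_1, A_3, A_4.
Their circumcentre is (0.5, -3.5) with r² = 62.5.
The farthest remaining point A_2 is at distance² 22.5 ≤ 62.5.
r = √(62.5) ≈ 7.91.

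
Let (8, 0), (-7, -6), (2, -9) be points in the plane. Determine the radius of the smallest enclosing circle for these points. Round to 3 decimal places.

Call the three points A, B, C in the order given.
Side lengths²: AB² = 261, AC² = 117, BC² = 90.
Since AB² = 261 ≥ 117 + 90 = 207, the angle opposite AB is not acute, so the smallest enclosing circle has AB as diameter.
Centre = midpoint of AB = (0.5, -3), r² = 261/4 = 65.25.
r = √(65.25) ≈ 8.078.

8.078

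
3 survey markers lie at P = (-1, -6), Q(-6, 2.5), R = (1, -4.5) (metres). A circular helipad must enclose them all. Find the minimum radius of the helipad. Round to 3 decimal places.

Side lengths²: PQ² = 97.25, PR² = 6.25, QR² = 98.
Since QR² = 98 < 97.25 + 6.25 = 103.5, the triangle is acute, so the smallest enclosing circle is the circumcircle.
Circumcentre = (-81/28, -39/28), r² = 9725/392.
r = √(9725/392) ≈ 4.981.

4.981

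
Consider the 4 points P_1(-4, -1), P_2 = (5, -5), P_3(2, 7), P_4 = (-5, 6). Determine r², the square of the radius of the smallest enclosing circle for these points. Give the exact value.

The farthest pair is P_2–P_4 with squared distance 221. The circle on this segment as diameter has centre (0, 0.5) and r² = 221/4 = 55.25.
Check P_1: distance² to centre = 18.25 ≤ 55.25, so it lies inside.
All remaining points lie in this disk, and no smaller disk contains both endpoints, so this is the minimum enclosing circle.

55.25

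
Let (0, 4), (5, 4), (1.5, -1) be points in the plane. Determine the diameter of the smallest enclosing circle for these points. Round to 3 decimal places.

6.372

Call the three points A, B, C in the order given.
Side lengths²: AB² = 25, AC² = 27.25, BC² = 37.25.
Since BC² = 37.25 < 27.25 + 25 = 52.25, the triangle is acute, so the smallest enclosing circle is the circumcircle.
Circumcentre = (2.5, 2.025), r² = 10.150625.
Diameter = 2r = 2√(10.150625) ≈ 6.372.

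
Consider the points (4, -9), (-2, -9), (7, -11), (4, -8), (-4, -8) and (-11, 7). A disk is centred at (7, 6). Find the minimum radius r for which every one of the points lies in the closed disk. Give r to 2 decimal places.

The required radius is the distance from (7, 6) to the farthest point.
Squared distances: 234, 306, 289, 205, 317, 325.
Maximum is 325, attained at (-11, 7).
r = √325 ≈ 18.03.

18.03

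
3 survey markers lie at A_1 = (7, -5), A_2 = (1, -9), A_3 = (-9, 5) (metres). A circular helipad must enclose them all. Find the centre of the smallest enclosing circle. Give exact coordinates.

(-1, 0)

Side lengths²: A_1A_2² = 52, A_1A_3² = 356, A_2A_3² = 296.
Since A_1A_3² = 356 ≥ 296 + 52 = 348, the angle opposite A_1A_3 is not acute, so the smallest enclosing circle has A_1A_3 as diameter.
Centre = midpoint of A_1A_3 = (-1, 0), r² = 356/4 = 89.
Centre = (-1, 0).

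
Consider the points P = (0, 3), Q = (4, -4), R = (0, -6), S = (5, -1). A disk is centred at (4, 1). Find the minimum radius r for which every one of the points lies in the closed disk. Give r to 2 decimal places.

The required radius is the distance from (4, 1) to the farthest point.
Squared distances: 20, 25, 65, 5.
Maximum is 65, attained at R.
r = √65 ≈ 8.06.

8.06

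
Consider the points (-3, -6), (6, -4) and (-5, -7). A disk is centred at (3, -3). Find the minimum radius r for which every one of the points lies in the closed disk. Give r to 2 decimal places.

8.94

The required radius is the distance from (3, -3) to the farthest point.
Squared distances: 45, 10, 80.
Maximum is 80, attained at (-5, -7).
r = √80 ≈ 8.94.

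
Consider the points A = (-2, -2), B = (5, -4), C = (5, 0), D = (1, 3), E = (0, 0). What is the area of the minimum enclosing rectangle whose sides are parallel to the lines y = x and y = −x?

49.5

In coordinates u = x + y, v = x − y the rectangle is axis-aligned; the map (x,y)→(u,v) scales areas by 2.
u-values: -4, 1, 5, 4, 0; range = 5 − (-4) = 9.
v-values: 0, 9, 5, -2, 0; range = 9 − (-2) = 11.
Area = (9 × 11) / 2 = 49.5.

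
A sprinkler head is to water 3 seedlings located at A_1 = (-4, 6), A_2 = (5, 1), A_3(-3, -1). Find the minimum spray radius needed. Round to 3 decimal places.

Side lengths²: A_1A_2² = 106, A_1A_3² = 50, A_2A_3² = 68.
Since A_1A_2² = 106 < 68 + 50 = 118, the triangle is acute, so the smallest enclosing circle is the circumcircle.
Circumcentre = (7/29, 88/29), r² = 22525/841.
r = √(22525/841) ≈ 5.175.

5.175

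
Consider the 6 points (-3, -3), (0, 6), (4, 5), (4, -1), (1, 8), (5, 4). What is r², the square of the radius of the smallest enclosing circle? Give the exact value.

15481/450

A smallest enclosing disk is always determined by at most three of the input points on its boundary.
The minimum enclosing circle is determined by three boundary points: (-3, -3), (1, 8), (5, 4).
Their circumcentre is (-19/30, 71/30) with r² = 15481/450.
The farthest remaining point (4, -1) is at distance² 14761/450 ≤ 15481/450.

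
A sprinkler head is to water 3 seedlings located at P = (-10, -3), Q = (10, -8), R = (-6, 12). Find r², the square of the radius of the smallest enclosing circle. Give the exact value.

164.0400390625

Side lengths²: PQ² = 425, PR² = 241, QR² = 656.
Since QR² = 656 < 425 + 241 = 666, the triangle is acute, so the smallest enclosing circle is the circumcircle.
Circumcentre = (1.84375, 1.875), r² = 164.0400390625.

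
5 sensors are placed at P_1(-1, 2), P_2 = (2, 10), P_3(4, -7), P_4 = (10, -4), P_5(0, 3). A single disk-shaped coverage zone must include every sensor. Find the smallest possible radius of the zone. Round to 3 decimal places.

By Welzl's lemma the MEC is supported by two points (diametrically opposite) or three points (on a circumcircle).
The minimum enclosing circle is determined by three boundary points: P_2, P_3, P_4.
Their circumcentre is (125/36, 14/9) with r² = 95225/1296.
The farthest remaining point P_1 is at distance² 26177/1296 ≤ 95225/1296.
r = √(95225/1296) ≈ 8.572.

8.572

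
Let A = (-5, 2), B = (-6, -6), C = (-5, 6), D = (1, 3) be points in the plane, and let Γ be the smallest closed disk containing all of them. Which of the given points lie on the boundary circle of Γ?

B, C, D

By Welzl's lemma the MEC is supported by two points (diametrically opposite) or three points (on a circumcircle).
The minimum enclosing circle is determined by three boundary points: B, C, D.
Their circumcentre is (-4.3, -0.1) with r² = 37.7.
The farthest remaining point A is at distance² 4.9 ≤ 37.7.
The points at distance exactly r from the centre are B, C, D — 3 points.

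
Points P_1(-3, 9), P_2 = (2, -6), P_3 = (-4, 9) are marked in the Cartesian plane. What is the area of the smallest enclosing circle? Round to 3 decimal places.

Side lengths²: P_1P_2² = 250, P_1P_3² = 1, P_2P_3² = 261.
Since P_2P_3² = 261 ≥ 250 + 1 = 251, the angle opposite P_2P_3 is not acute, so the smallest enclosing circle has P_2P_3 as diameter.
Centre = midpoint of P_2P_3 = (-1, 1.5), r² = 261/4 = 65.25.
Area = π·r² = π·65.25 ≈ 204.989.

204.989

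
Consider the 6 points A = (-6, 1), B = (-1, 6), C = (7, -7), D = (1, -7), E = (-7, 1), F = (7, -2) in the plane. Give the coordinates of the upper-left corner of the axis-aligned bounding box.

x-range [-7, 7], y-range [-7, 6].
The upper-left corner is (-7, 6).

(-7, 6)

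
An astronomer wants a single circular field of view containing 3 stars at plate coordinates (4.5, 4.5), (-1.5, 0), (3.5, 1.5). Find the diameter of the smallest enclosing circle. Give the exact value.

7.5

Call the three points A, B, C in the order given.
Side lengths²: AB² = 56.25, AC² = 10, BC² = 27.25.
Since AB² = 56.25 ≥ 27.25 + 10 = 37.25, the angle opposite AB is not acute, so the smallest enclosing circle has AB as diameter.
Centre = midpoint of AB = (1.5, 2.25), r² = 56.25/4 = 14.0625.
Diameter = 2r = 2√(14.0625) = 7.5.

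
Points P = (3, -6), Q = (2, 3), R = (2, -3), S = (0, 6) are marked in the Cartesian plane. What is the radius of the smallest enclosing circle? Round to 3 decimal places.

By Welzl's lemma the MEC is supported by two points (diametrically opposite) or three points (on a circumcircle).
The farthest pair is P–S with squared distance 153. The circle on this segment as diameter has centre (1.5, 0) and r² = 153/4 = 38.25.
Check Q: distance² to centre = 9.25 ≤ 38.25, so it lies inside.
All remaining points lie in this disk, and no smaller disk contains both endpoints, so this is the minimum enclosing circle.
r = √(38.25) ≈ 6.185.

6.185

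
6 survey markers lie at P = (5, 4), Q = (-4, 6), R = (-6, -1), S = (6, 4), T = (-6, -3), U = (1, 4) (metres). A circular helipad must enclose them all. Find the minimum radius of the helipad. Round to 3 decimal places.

A smallest enclosing disk is always determined by at most three of the input points on its boundary.
The farthest pair is S–T with squared distance 193. The circle on this segment as diameter has centre (0, 0.5) and r² = 193/4 = 48.25.
Check P: distance² to centre = 37.25 ≤ 48.25, so it lies inside.
All remaining points lie in this disk, and no smaller disk contains both endpoints, so this is the minimum enclosing circle.
r = √(48.25) ≈ 6.946.

6.946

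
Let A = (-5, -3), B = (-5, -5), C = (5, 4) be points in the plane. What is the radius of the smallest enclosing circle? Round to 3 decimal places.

6.727

Side lengths²: AB² = 4, AC² = 149, BC² = 181.
Since BC² = 181 ≥ 149 + 4 = 153, the angle opposite BC is not acute, so the smallest enclosing circle has BC as diameter.
Centre = midpoint of BC = (0, -0.5), r² = 181/4 = 45.25.
r = √(45.25) ≈ 6.727.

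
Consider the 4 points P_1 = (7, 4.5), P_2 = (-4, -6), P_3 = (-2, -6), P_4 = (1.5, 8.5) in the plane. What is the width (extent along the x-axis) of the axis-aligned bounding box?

max x = 7, min x = -4, so width = 11.

11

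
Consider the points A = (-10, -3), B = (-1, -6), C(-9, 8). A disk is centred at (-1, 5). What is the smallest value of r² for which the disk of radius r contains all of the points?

145

The required radius is the distance from (-1, 5) to the farthest point.
Squared distances: 145, 121, 73.
Maximum is 145, attained at A.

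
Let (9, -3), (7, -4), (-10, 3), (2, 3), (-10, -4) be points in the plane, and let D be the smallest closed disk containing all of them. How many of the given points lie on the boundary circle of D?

A smallest enclosing disk is always determined by at most three of the input points on its boundary.
The minimum enclosing circle is determined by three boundary points: (9, -3), (-10, 3), (-10, -4).
Their circumcentre is (-25/38, -0.5) with r² = 71857/722.
The farthest remaining point (7, -4) is at distance² 51185/722 ≤ 71857/722.
The points at distance exactly r from the centre are (9, -3), (-10, 3), (-10, -4) — 3 points.

3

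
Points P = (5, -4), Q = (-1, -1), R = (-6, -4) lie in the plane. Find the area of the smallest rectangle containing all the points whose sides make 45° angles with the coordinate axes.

In coordinates u = x + y, v = x − y the rectangle is axis-aligned; the map (x,y)→(u,v) scales areas by 2.
u-values: 1, -2, -10; range = 1 − (-10) = 11.
v-values: 9, 0, -2; range = 9 − (-2) = 11.
Area = (11 × 11) / 2 = 60.5.

60.5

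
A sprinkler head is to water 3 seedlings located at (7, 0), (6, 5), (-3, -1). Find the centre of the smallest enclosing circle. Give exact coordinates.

Call the three points A, B, C in the order given.
Side lengths²: AB² = 26, AC² = 101, BC² = 117.
Since BC² = 117 < 101 + 26 = 127, the triangle is acute, so the smallest enclosing circle is the circumcircle.
Circumcentre = (61/34, 53/34), r² = 17069/578.
Centre = (61/34, 53/34).

(61/34, 53/34)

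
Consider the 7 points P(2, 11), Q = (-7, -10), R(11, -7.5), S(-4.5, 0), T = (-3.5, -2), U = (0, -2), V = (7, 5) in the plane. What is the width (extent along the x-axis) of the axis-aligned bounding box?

max x = 11, min x = -7, so width = 18.

18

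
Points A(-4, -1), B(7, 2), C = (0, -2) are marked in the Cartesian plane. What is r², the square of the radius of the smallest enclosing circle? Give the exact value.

Side lengths²: AB² = 130, AC² = 17, BC² = 65.
Since AB² = 130 ≥ 65 + 17 = 82, the angle opposite AB is not acute, so the smallest enclosing circle has AB as diameter.
Centre = midpoint of AB = (1.5, 0.5), r² = 130/4 = 32.5.

32.5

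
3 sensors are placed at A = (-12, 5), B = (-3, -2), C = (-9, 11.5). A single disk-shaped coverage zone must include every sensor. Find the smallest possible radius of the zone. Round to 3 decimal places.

Side lengths²: AB² = 130, AC² = 51.25, BC² = 218.25.
Since BC² = 218.25 ≥ 130 + 51.25 = 181.25, the angle opposite BC is not acute, so the smallest enclosing circle has BC as diameter.
Centre = midpoint of BC = (-6, 4.75), r² = 218.25/4 = 54.5625.
r = √(54.5625) ≈ 7.387.

7.387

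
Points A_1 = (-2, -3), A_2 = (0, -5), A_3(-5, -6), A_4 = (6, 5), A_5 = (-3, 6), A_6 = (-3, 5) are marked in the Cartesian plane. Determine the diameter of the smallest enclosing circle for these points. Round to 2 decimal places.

15.56

By Welzl's lemma the MEC is supported by two points (diametrically opposite) or three points (on a circumcircle).
The farthest pair is A_3–A_4 with squared distance 242. The circle on this segment as diameter has centre (0.5, -0.5) and r² = 242/4 = 60.5.
Check A_1: distance² to centre = 12.5 ≤ 60.5, so it lies inside.
All remaining points lie in this disk, and no smaller disk contains both endpoints, so this is the minimum enclosing circle.
Diameter = 2r = 2√(60.5) ≈ 15.56.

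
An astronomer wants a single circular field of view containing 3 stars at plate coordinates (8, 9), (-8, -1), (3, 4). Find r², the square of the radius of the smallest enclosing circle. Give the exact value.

Call the three points A, B, C in the order given.
Side lengths²: AB² = 356, AC² = 50, BC² = 146.
Since AB² = 356 ≥ 146 + 50 = 196, the angle opposite AB is not acute, so the smallest enclosing circle has AB as diameter.
Centre = midpoint of AB = (0, 4), r² = 356/4 = 89.

89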